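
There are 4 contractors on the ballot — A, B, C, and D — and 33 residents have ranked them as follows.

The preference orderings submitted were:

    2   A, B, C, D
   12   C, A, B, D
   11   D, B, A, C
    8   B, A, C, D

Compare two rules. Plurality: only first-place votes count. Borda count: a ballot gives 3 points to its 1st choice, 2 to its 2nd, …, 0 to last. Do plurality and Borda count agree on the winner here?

No

Plurality first-place counts: A 2, B 8, C 12, D 11 → C.
Borda totals: A 57, B 62, C 46, D 33 → B.
The two rules disagree: plurality picks C, Borda picks B.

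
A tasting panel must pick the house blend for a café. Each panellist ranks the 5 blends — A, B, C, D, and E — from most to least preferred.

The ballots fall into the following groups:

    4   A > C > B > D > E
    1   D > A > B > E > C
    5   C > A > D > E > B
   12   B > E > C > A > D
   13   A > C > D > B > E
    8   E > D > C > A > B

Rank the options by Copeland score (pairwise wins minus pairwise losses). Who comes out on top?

C

Pairwise results:
  A vs B: A wins 31–12.
  A vs C: C wins 25–18.
  A vs D: A wins 34–9.
  A vs E: A wins 23–20.
  B vs C: C wins 30–13.
  B vs D: D wins 27–16.
  B vs E: B wins 30–13.
  C vs D: C wins 34–9.
  C vs E: C wins 22–21.
  D vs E: D wins 23–20.
Copeland scores (wins − losses):
  A: 3 − 1 = 2
  B: 1 − 3 = -2
  C: 4 − 0 = 4
  D: 2 − 2 = 0
  E: 0 − 4 = -4
C has the best Copeland score.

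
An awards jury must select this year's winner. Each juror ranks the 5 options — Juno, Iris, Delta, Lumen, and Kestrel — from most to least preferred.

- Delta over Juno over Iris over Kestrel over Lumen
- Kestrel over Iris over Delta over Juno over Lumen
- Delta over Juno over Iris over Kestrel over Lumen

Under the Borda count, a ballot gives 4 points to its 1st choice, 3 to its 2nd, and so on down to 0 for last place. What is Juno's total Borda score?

7

Borda scores:
  Juno: 3 + 1 + 3 = 7
  Iris: 2 + 3 + 2 = 7
  Delta: 4 + 2 + 4 = 10
  Lumen: 0 + 0 + 0 = 0
  Kestrel: 1 + 4 + 1 = 6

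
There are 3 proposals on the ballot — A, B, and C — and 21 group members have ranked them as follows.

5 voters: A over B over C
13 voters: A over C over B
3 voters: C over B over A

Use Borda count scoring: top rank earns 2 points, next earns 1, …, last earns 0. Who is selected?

A

Borda scores:
  A: 5·2 + 13·2 + 3·0 = 36
  B: 5·1 + 13·0 + 3·1 = 8
  C: 5·0 + 13·1 + 3·2 = 19
A has the highest total.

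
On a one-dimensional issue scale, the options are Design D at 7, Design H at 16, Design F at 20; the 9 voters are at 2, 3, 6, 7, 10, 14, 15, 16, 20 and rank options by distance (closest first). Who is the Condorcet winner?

With single-peaked preferences on a line, the Condorcet winner is the candidate closest to the median voter.
The median voter (position 10) is closest to Design D at 7.
Check: Design D vs Design H — voters closer to Design D: 5 of 9.

Design D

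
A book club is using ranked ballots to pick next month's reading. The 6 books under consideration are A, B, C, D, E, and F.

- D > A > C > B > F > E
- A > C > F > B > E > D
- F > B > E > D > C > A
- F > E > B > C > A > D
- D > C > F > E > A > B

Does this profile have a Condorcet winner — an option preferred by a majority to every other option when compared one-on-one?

Head-to-head results (5 voters total):
A vs B: A wins 3–2.
A vs C: C wins 3–2.
A vs D: D wins 3–2.
A vs E: E wins 3–2.
A vs F: F wins 3–2.
B vs C: C wins 3–2.
B vs D: B wins 3–2.
B vs E: B wins 3–2.
B vs F: F wins 4–1.
C vs D: D wins 3–2.
C vs E: C wins 3–2.
C vs F: C wins 3–2.
D vs E: E wins 3–2.
D vs F: F wins 3–2.
E vs F: F wins 5–0.
No candidate beats all others: A beats B beats D beats A, a majority cycle.

No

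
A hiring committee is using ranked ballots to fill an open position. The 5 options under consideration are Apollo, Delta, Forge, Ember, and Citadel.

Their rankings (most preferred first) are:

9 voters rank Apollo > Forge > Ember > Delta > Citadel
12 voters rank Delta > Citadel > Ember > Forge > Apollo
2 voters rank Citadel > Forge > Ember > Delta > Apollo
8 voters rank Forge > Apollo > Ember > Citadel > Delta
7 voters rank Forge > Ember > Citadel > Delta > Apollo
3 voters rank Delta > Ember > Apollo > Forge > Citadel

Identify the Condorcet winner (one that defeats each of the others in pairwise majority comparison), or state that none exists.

Head-to-head results (41 voters total):
Apollo vs Delta: Delta wins 24–17.
Apollo vs Forge: Forge wins 29–12.
Apollo vs Ember: Ember wins 24–17.
Apollo vs Citadel: Citadel wins 21–20.
Delta vs Forge: Forge wins 26–15.
Delta vs Ember: Ember wins 26–15.
Delta vs Citadel: Delta wins 24–17.
Forge vs Ember: Forge wins 26–15.
Forge vs Citadel: Forge wins 27–14.
Ember vs Citadel: Ember wins 27–14.
Forge beats each rival — Apollo (29–12), Delta (26–15), Ember (26–15), Citadel (27–14) — so Forge is the Condorcet winner.

Forge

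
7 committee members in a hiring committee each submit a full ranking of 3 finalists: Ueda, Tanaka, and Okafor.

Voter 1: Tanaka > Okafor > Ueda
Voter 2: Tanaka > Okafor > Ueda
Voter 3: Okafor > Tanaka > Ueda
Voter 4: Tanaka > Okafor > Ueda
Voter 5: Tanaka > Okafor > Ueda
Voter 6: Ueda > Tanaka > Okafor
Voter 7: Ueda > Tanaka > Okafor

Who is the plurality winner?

Tanaka

First-place vote totals:
  Ueda: 2
  Tanaka: 4
  Okafor: 1
Tanaka has the most first-place votes.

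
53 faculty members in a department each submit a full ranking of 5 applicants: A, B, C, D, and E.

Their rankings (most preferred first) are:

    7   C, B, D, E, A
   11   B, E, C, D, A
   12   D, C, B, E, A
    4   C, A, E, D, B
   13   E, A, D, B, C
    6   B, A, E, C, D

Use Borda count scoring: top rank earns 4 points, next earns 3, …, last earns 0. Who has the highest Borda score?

Borda scores:
  A: 7·0 + 11·0 + 12·0 + 4·3 + 13·3 + 6·3 = 69
  B: 7·3 + 11·4 + 12·2 + 4·0 + 13·1 + 6·4 = 126
  C: 7·4 + 11·2 + 12·3 + 4·4 + 13·0 + 6·1 = 108
  D: 7·2 + 11·1 + 12·4 + 4·1 + 13·2 + 6·0 = 103
  E: 7·1 + 11·3 + 12·1 + 4·2 + 13·4 + 6·2 = 124
B has the highest total.

B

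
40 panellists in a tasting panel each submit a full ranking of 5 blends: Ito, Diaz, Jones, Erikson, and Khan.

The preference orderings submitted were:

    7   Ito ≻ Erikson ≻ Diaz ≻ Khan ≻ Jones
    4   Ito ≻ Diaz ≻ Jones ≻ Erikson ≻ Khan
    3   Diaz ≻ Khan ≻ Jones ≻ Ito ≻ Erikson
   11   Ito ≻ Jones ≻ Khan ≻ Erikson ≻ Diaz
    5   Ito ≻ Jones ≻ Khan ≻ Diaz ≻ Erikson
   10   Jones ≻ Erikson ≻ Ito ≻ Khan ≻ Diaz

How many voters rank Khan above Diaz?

26

Ballots ranking Khan above Diaz: 11+5+10 = 26.
Ballots ranking Diaz above Khan: 7+4+3 = 14.
So 26 of 40 voters prefer Khan to Diaz.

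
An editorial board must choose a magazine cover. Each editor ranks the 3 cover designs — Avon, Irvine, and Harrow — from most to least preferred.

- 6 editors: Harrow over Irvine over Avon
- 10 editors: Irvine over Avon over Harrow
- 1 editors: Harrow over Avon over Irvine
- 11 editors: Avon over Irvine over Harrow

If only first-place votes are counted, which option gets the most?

Avon

First-place vote totals:
  Avon: 11
  Irvine: 10
  Harrow: 7
Avon has the most first-place votes.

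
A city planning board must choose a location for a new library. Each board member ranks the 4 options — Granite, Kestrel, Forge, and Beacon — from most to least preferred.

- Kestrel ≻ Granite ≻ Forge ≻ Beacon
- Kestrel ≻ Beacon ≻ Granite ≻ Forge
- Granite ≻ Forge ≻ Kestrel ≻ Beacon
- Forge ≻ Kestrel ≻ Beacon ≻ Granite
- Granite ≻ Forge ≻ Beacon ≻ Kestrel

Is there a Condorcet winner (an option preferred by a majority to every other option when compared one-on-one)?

Head-to-head results (5 voters total):
Granite vs Kestrel: Kestrel wins 3–2.
Granite vs Forge: Granite wins 4–1.
Granite vs Beacon: Granite wins 3–2.
Kestrel vs Forge: Forge wins 3–2.
Kestrel vs Beacon: Kestrel wins 4–1.
Forge vs Beacon: Forge wins 4–1.
No candidate beats all others: Granite beats Forge beats Kestrel beats Granite, a majority cycle.

No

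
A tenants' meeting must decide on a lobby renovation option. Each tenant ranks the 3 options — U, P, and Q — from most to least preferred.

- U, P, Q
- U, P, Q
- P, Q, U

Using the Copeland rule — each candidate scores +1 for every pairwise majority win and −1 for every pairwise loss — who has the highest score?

U

Pairwise results:
  U vs P: U wins 2–1.
  U vs Q: U wins 2–1.
  P vs Q: P wins 3–0.
Copeland scores (wins − losses):
  U: 2 − 0 = 2
  P: 1 − 1 = 0
  Q: 0 − 2 = -2
U has the best Copeland score.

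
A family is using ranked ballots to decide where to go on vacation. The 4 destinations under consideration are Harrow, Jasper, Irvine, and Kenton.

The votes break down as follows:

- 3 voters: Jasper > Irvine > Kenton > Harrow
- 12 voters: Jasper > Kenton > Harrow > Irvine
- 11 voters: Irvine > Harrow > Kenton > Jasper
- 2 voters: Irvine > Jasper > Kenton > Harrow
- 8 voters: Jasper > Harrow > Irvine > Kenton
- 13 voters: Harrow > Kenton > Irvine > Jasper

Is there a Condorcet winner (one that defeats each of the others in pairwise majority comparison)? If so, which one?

Head-to-head results (49 voters total):
Harrow vs Jasper: Jasper wins 25–24.
Harrow vs Irvine: Harrow wins 33–16.
Harrow vs Kenton: Harrow wins 32–17.
Jasper vs Irvine: Irvine wins 26–23.
Jasper vs Kenton: Jasper wins 25–24.
Irvine vs Kenton: Kenton wins 25–24.
No candidate beats all others: Harrow beats Irvine beats Jasper beats Harrow, a majority cycle.

None — there is no Condorcet winner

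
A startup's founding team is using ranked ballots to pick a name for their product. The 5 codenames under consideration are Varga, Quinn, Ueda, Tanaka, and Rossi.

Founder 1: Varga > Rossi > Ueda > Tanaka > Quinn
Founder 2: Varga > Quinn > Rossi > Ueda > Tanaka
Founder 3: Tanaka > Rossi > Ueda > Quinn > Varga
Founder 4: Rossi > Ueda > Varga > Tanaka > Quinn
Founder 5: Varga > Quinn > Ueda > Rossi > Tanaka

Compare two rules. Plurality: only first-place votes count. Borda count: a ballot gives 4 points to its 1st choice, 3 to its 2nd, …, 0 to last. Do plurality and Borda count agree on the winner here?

Yes

Plurality first-place counts: Varga 3, Quinn 0, Ueda 0, Tanaka 1, Rossi 1 → Varga.
Borda totals: Varga 14, Quinn 7, Ueda 10, Tanaka 6, Rossi 13 → Varga.
The two rules agree on Varga.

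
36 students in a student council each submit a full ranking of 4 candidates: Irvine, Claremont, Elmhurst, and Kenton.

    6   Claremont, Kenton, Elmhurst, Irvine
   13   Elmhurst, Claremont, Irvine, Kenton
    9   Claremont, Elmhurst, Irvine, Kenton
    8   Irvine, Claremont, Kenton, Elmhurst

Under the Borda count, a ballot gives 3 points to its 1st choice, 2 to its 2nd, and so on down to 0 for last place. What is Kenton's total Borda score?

20

Borda scores:
  Irvine: 6·0 + 13·1 + 9·1 + 8·3 = 46
  Claremont: 6·3 + 13·2 + 9·3 + 8·2 = 87
  Elmhurst: 6·1 + 13·3 + 9·2 + 8·0 = 63
  Kenton: 6·2 + 13·0 + 9·0 + 8·1 = 20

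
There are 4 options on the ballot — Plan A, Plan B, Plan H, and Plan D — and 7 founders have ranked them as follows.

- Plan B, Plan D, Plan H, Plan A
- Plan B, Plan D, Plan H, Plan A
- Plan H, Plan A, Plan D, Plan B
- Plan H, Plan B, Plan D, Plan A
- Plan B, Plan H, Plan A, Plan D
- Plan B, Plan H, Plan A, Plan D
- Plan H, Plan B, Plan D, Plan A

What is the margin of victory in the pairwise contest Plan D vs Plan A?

1

Ballots ranking Plan D above Plan A: 4.
Ballots ranking Plan A above Plan D: 3.
Plan D wins 4–3, a margin of 1.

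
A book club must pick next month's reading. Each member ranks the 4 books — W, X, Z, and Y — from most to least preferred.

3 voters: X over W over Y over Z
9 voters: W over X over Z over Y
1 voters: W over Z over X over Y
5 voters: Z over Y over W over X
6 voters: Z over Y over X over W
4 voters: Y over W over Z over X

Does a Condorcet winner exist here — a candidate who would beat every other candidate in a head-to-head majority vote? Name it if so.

No Condorcet winner

Head-to-head results (28 voters total):
W vs X: W wins 19–9.
W vs Z: W wins 17–11.
W vs Y: Y wins 15–13.
X vs Z: Z wins 16–12.
X vs Y: Y wins 15–13.
Z vs Y: Z wins 21–7.
No candidate beats all others: W beats Z beats Y beats W, a majority cycle.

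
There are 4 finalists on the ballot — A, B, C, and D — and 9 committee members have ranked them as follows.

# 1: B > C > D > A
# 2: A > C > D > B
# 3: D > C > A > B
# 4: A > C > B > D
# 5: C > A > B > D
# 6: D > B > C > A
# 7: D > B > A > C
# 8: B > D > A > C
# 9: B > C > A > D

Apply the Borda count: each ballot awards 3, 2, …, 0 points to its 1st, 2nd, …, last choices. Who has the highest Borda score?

Borda scores:
  A: 0 + 3 + 1 + 3 + 2 + 0 + 1 + 1 + 1 = 12
  B: 3 + 0 + 0 + 1 + 1 + 2 + 2 + 3 + 3 = 15
  C: 2 + 2 + 2 + 2 + 3 + 1 + 0 + 0 + 2 = 14
  D: 1 + 1 + 3 + 0 + 0 + 3 + 3 + 2 + 0 = 13
B has the highest total.

B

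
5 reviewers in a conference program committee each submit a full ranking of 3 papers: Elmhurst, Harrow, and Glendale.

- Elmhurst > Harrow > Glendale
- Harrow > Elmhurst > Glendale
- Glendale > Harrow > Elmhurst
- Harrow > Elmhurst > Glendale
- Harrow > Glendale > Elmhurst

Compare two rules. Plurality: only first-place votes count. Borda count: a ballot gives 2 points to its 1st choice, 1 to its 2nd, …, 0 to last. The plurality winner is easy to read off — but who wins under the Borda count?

Plurality first-place counts: Elmhurst 1, Harrow 3, Glendale 1 → Harrow.
Borda totals: Elmhurst 4, Harrow 8, Glendale 3 → Harrow.

Harrow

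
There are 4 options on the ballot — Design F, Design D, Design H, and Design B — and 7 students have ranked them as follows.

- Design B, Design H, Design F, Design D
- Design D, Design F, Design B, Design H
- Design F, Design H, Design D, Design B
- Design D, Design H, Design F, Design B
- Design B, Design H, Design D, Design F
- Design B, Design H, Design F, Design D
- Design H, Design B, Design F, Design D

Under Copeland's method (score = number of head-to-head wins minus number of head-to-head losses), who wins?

Pairwise results:
  Design F vs Design D: Design F wins 4–3.
  Design F vs Design H: Design H wins 5–2.
  Design F vs Design B: Design B wins 4–3.
  Design D vs Design H: Design H wins 5–2.
  Design D vs Design B: Design B wins 4–3.
  Design H vs Design B: Design B wins 4–3.
Copeland scores (wins − losses):
  Design F: 1 − 2 = -1
  Design D: 0 − 3 = -3
  Design H: 2 − 1 = 1
  Design B: 3 − 0 = 3
Design B has the best Copeland score.

Design B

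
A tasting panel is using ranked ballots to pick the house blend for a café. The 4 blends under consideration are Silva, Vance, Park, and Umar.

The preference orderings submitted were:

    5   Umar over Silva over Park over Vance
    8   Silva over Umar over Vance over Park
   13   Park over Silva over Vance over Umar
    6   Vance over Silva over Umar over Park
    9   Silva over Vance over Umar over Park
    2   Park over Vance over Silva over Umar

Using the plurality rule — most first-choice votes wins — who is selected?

Silva

First-place vote totals:
  Silva: 17
  Vance: 6
  Park: 15
  Umar: 5
Silva has the most first-place votes.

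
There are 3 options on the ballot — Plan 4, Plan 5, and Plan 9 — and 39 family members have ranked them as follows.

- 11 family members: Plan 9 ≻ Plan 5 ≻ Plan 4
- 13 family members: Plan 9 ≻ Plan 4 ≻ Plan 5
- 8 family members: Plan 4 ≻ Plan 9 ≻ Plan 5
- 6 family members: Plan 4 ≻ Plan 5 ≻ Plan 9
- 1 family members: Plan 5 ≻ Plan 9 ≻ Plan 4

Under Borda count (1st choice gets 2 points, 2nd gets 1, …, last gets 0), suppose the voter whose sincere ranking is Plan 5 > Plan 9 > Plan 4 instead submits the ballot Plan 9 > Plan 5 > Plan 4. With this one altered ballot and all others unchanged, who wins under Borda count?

Plan 9

Borda totals with the altered ballot: Plan 4 41, Plan 5 18, Plan 9 58.
The winner is unchanged: still Plan 9.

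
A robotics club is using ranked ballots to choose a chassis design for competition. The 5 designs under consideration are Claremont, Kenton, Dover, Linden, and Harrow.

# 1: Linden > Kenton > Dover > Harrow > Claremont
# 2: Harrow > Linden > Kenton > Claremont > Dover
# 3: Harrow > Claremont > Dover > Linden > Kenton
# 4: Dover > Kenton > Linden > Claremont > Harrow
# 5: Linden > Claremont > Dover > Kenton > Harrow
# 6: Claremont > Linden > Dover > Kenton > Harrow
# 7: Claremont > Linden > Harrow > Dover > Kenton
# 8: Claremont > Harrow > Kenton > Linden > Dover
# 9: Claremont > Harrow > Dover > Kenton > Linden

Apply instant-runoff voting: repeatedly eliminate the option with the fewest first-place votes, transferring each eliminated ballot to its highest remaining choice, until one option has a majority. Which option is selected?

Round 1: Claremont 4, Linden 2, Harrow 2, Dover 1, Kenton 0. Kenton has the fewest and is eliminated.
Round 2: Claremont 4, Linden 2, Harrow 2, Dover 1. Dover has the fewest and is eliminated.
Round 3: Claremont 4, Linden 3, Harrow 2. Harrow has the fewest and is eliminated.
Round 4: Claremont 5, Linden 4. Claremont has a majority.

Claremont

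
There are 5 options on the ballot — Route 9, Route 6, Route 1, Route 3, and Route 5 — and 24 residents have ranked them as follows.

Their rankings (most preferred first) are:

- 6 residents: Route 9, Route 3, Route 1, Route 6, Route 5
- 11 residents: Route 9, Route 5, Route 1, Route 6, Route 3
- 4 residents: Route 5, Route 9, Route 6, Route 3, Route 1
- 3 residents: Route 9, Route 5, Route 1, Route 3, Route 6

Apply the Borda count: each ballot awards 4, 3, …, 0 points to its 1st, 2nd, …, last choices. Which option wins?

Route 9

Borda scores:
  Route 9: 6·4 + 11·4 + 4·3 + 3·4 = 92
  Route 6: 6·1 + 11·1 + 4·2 + 3·0 = 25
  Route 1: 6·2 + 11·2 + 4·0 + 3·2 = 40
  Route 3: 6·3 + 11·0 + 4·1 + 3·1 = 25
  Route 5: 6·0 + 11·3 + 4·4 + 3·3 = 58
Route 9 has the highest total.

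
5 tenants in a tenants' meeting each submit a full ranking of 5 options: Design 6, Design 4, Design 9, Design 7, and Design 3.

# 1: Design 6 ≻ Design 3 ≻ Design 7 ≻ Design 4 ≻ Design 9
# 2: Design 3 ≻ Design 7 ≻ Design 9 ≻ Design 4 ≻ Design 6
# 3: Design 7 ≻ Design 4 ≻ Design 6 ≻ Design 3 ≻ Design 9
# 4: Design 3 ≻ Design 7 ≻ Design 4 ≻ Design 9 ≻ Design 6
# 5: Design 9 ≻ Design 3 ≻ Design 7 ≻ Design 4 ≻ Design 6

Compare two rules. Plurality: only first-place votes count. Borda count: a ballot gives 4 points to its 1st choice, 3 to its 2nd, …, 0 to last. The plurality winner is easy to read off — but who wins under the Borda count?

Plurality first-place counts: Design 6 1, Design 4 0, Design 9 1, Design 7 1, Design 3 2 → Design 3.
Borda totals: Design 6 6, Design 4 8, Design 9 7, Design 7 14, Design 3 15 → Design 3.

Design 3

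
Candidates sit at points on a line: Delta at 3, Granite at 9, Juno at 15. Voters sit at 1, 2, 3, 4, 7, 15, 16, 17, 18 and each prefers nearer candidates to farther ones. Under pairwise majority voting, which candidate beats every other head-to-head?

Granite

With single-peaked preferences on a line, the Condorcet winner is the candidate closest to the median voter.
The median voter (position 7) is closest to Granite at 9.
Check: Granite vs Juno — voters closer to Granite: 5 of 9.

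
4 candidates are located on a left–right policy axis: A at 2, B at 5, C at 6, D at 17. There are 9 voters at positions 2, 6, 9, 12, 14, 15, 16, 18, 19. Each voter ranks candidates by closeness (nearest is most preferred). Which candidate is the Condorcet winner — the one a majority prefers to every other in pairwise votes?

D

With single-peaked preferences on a line, the Condorcet winner is the candidate closest to the median voter.
The median voter (position 14) is closest to D at 17.
Check: D vs B — voters closer to D: 6 of 9.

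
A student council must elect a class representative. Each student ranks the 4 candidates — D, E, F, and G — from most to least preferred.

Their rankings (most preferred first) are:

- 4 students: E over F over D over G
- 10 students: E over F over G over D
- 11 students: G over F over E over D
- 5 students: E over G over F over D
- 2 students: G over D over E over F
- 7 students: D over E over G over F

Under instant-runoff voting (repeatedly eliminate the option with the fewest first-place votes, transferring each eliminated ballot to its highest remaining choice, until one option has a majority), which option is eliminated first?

F

Round 1: E 19, G 13, D 7, F 0. F has the fewest and is eliminated.
Round 2: E 19, G 13, D 7. D has the fewest and is eliminated.
Round 3: E 26, G 13. E has a majority.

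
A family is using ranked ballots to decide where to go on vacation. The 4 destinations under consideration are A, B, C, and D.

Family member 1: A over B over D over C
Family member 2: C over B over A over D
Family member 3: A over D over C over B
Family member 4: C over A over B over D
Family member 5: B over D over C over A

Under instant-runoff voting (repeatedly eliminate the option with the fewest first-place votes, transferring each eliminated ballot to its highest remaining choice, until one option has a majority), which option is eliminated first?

Round 1: A 2, C 2, B 1, D 0. D has the fewest and is eliminated.
Round 2: A 2, C 2, B 1. B has the fewest and is eliminated.
Round 3: C 3, A 2. C has a majority.

D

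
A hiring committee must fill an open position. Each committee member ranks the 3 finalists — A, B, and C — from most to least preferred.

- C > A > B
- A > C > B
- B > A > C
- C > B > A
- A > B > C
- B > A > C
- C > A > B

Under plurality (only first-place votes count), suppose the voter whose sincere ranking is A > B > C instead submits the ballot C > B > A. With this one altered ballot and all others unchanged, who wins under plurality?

C

First-place totals with the altered ballot: A 1, B 2, C 4.
The winner is unchanged: still C.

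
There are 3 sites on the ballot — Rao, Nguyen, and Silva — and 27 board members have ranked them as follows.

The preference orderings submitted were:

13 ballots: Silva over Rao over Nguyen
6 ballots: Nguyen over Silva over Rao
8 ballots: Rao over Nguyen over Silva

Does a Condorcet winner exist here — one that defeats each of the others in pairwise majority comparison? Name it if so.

Head-to-head results (27 voters total):
Rao vs Nguyen: Rao wins 21–6.
Rao vs Silva: Silva wins 19–8.
Nguyen vs Silva: Nguyen wins 14–13.
No candidate beats all others: Rao beats Nguyen beats Silva beats Rao, a majority cycle.

None — there is no Condorcet winner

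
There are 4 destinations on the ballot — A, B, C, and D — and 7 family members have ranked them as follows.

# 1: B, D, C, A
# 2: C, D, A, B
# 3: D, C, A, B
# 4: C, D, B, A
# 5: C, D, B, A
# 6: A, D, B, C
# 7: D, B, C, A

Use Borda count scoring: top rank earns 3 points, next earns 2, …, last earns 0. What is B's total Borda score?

Borda scores:
  A: 0 + 1 + 1 + 0 + 0 + 3 + 0 = 5
  B: 3 + 0 + 0 + 1 + 1 + 1 + 2 = 8
  C: 1 + 3 + 2 + 3 + 3 + 0 + 1 = 13
  D: 2 + 2 + 3 + 2 + 2 + 2 + 3 = 16

8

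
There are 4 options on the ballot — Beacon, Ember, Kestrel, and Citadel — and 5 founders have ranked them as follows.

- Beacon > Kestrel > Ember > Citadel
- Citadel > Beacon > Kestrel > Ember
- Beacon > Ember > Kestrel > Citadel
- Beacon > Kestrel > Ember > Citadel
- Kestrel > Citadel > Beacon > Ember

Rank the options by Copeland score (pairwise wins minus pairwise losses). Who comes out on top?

Pairwise results:
  Beacon vs Ember: Beacon wins 5–0.
  Beacon vs Kestrel: Beacon wins 4–1.
  Beacon vs Citadel: Beacon wins 3–2.
  Ember vs Kestrel: Kestrel wins 4–1.
  Ember vs Citadel: Ember wins 3–2.
  Kestrel vs Citadel: Kestrel wins 4–1.
Copeland scores (wins − losses):
  Beacon: 3 − 0 = 3
  Ember: 1 − 2 = -1
  Kestrel: 2 − 1 = 1
  Citadel: 0 − 3 = -3
Beacon has the best Copeland score.

Beacon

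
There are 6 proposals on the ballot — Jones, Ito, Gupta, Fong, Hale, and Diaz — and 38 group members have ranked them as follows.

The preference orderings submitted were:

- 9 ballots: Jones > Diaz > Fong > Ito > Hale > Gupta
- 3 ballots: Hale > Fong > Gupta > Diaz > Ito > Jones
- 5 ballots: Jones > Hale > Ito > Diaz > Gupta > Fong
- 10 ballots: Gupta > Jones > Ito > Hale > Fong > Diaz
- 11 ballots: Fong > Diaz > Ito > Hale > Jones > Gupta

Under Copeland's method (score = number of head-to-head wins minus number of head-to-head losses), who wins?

Jones

Pairwise results:
  Jones vs Ito: Jones wins 24–14.
  Jones vs Gupta: Jones wins 25–13.
  Jones vs Fong: Jones wins 24–14.
  Jones vs Hale: Jones wins 24–14.
  Jones vs Diaz: Jones wins 24–14.
  Ito vs Gupta: Ito wins 25–13.
  Ito vs Fong: Fong wins 23–15.
  Ito vs Hale: Ito wins 30–8.
  Ito vs Diaz: Diaz wins 23–15.
  Gupta vs Fong: Fong wins 23–15.
  Gupta vs Hale: Hale wins 28–10.
  Gupta vs Diaz: Diaz wins 25–13.
  Fong vs Hale: Fong wins 20–18.
  Fong vs Diaz: Fong wins 24–14.
  Hale vs Diaz: Diaz wins 20–18.
Copeland scores (wins − losses):
  Jones: 5 − 0 = 5
  Ito: 2 − 3 = -1
  Gupta: 0 − 5 = -5
  Fong: 4 − 1 = 3
  Hale: 1 − 4 = -3
  Diaz: 3 − 2 = 1
Jones has the best Copeland score.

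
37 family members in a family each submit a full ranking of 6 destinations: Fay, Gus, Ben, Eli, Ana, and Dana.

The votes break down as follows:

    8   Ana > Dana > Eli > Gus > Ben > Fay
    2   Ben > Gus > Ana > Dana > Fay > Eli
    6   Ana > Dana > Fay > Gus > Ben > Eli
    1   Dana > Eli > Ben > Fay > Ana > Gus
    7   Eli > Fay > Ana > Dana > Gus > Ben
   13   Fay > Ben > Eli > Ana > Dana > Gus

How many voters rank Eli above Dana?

20

Ballots ranking Eli above Dana: 7+13 = 20.
Ballots ranking Dana above Eli: 8+2+6+1 = 17.
So 20 of 37 voters prefer Eli to Dana.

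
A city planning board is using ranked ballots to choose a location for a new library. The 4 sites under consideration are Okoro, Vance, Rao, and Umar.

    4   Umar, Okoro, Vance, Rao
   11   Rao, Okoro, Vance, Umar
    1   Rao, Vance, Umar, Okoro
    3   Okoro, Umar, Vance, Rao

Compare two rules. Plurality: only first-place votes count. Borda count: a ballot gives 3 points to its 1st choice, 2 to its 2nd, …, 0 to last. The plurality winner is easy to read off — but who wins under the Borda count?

Okoro

Plurality first-place counts: Okoro 3, Vance 0, Rao 12, Umar 4 → Rao.
Borda totals: Okoro 39, Vance 20, Rao 36, Umar 19 → Okoro.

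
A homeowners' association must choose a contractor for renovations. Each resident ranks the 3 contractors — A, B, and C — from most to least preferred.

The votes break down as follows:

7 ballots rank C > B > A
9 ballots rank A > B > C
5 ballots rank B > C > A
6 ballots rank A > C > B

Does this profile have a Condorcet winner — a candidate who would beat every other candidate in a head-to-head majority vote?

Yes

Head-to-head results (27 voters total):
A vs B: A wins 15–12.
A vs C: A wins 15–12.
B vs C: B wins 14–13.
A beats each rival — B (15–12), C (15–12) — so A is the Condorcet winner.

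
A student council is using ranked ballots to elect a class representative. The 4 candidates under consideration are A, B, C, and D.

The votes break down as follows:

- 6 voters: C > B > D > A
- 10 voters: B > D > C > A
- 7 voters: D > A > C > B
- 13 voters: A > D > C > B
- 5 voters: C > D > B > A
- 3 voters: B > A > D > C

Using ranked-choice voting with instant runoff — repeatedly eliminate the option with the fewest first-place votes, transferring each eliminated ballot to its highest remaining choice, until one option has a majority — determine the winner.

B

Round 1: A 13, B 13, C 11, D 7. D has the fewest and is eliminated.
Round 2: A 20, B 13, C 11. C has the fewest and is eliminated.
Round 3: B 24, A 20. B has a majority.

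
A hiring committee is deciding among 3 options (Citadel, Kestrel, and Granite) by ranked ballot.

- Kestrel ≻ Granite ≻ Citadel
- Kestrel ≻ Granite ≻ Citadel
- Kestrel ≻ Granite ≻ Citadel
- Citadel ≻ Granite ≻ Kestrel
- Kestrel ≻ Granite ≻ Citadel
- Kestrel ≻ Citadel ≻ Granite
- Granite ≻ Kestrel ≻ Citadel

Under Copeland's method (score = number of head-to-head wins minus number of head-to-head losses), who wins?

Pairwise results:
  Citadel vs Kestrel: Kestrel wins 6–1.
  Citadel vs Granite: Granite wins 5–2.
  Kestrel vs Granite: Kestrel wins 5–2.
Copeland scores (wins − losses):
  Citadel: 0 − 2 = -2
  Kestrel: 2 − 0 = 2
  Granite: 1 − 1 = 0
Kestrel has the best Copeland score.

Kestrel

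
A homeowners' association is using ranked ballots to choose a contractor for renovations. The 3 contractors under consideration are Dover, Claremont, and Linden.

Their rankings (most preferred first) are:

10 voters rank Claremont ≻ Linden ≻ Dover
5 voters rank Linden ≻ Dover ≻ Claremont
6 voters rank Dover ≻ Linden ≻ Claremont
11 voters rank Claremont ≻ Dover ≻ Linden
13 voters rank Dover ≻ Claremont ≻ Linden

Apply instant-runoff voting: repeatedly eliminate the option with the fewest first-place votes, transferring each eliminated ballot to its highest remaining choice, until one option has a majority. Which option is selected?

Round 1: Claremont 21, Dover 19, Linden 5. Linden has the fewest and is eliminated.
Round 2: Dover 24, Claremont 21. Dover has a majority.

Dover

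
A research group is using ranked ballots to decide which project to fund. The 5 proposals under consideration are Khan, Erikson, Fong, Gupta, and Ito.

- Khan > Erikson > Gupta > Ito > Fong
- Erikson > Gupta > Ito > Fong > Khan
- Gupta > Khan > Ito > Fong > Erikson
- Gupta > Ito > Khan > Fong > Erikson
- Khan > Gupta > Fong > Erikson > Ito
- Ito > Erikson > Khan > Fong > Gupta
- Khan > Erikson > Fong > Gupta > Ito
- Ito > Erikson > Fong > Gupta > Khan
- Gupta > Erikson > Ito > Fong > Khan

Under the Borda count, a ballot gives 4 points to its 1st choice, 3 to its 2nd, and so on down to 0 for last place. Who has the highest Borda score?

Borda scores:
  Khan: 4 + 0 + 3 + 2 + 4 + 2 + 4 + 0 + 0 = 19
  Erikson: 3 + 4 + 0 + 0 + 1 + 3 + 3 + 3 + 3 = 20
  Fong: 0 + 1 + 1 + 1 + 2 + 1 + 2 + 2 + 1 = 11
  Gupta: 2 + 3 + 4 + 4 + 3 + 0 + 1 + 1 + 4 = 22
  Ito: 1 + 2 + 2 + 3 + 0 + 4 + 0 + 4 + 2 = 18
Gupta has the highest total.

Gupta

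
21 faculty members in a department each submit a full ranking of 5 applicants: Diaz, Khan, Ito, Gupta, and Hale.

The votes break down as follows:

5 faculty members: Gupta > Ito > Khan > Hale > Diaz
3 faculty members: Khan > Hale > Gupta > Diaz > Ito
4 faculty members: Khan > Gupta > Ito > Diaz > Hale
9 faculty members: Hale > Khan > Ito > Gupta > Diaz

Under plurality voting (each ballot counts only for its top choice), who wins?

Hale

First-place vote totals:
  Diaz: 0
  Khan: 7
  Ito: 0
  Gupta: 5
  Hale: 9
Hale has the most first-place votes.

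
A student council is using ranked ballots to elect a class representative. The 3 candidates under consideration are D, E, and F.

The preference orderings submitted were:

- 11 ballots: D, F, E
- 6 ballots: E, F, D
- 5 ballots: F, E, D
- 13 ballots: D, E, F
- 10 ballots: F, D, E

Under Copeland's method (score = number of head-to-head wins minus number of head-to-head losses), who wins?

D

Pairwise results:
  D vs E: D wins 34–11.
  D vs F: D wins 24–21.
  E vs F: F wins 26–19.
Copeland scores (wins − losses):
  D: 2 − 0 = 2
  E: 0 − 2 = -2
  F: 1 − 1 = 0
D has the best Copeland score.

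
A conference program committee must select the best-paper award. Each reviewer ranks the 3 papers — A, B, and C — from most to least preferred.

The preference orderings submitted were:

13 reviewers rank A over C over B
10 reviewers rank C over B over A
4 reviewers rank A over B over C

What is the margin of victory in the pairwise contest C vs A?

7

Ballots ranking C above A: 10.
Ballots ranking A above C: 13+4 = 17.
A wins 17–10, a margin of 7.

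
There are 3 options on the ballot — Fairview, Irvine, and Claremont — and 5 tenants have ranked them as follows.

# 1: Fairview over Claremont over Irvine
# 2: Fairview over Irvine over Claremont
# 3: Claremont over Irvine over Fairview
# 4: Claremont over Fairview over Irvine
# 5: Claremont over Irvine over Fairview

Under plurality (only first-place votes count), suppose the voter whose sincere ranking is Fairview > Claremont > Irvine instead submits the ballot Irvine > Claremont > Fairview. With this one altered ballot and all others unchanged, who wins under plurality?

Claremont

First-place totals with the altered ballot: Fairview 1, Irvine 1, Claremont 3.
The winner is unchanged: still Claremont.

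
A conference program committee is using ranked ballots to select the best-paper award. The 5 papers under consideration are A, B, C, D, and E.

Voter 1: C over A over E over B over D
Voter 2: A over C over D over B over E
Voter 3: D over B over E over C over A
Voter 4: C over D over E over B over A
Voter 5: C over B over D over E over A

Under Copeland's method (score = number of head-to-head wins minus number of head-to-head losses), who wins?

C

Pairwise results:
  A vs B: B wins 3–2.
  A vs C: C wins 4–1.
  A vs D: D wins 3–2.
  A vs E: E wins 3–2.
  B vs C: C wins 4–1.
  B vs D: D wins 3–2.
  B vs E: B wins 3–2.
  C vs D: C wins 4–1.
  C vs E: C wins 4–1.
  D vs E: D wins 4–1.
Copeland scores (wins − losses):
  A: 0 − 4 = -4
  B: 2 − 2 = 0
  C: 4 − 0 = 4
  D: 3 − 1 = 2
  E: 1 − 3 = -2
C has the best Copeland score.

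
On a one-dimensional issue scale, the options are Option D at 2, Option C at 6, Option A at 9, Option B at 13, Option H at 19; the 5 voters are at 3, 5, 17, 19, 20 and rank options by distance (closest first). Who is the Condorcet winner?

With single-peaked preferences on a line, the Condorcet winner is the candidate closest to the median voter.
The median voter (position 17) is closest to Option H at 19.
Check: Option H vs Option C — voters closer to Option H: 3 of 5.

Option H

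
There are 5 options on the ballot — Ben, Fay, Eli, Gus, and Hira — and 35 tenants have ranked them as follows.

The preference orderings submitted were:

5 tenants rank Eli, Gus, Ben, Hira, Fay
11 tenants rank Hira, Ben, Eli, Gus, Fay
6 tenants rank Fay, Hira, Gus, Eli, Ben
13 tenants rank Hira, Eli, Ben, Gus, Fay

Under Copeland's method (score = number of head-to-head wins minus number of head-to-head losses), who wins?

Pairwise results:
  Ben vs Fay: Ben wins 29–6.
  Ben vs Eli: Eli wins 24–11.
  Ben vs Gus: Ben wins 24–11.
  Ben vs Hira: Hira wins 30–5.
  Fay vs Eli: Eli wins 29–6.
  Fay vs Gus: Gus wins 29–6.
  Fay vs Hira: Hira wins 29–6.
  Eli vs Gus: Eli wins 29–6.
  Eli vs Hira: Hira wins 30–5.
  Gus vs Hira: Hira wins 30–5.
Copeland scores (wins − losses):
  Ben: 2 − 2 = 0
  Fay: 0 − 4 = -4
  Eli: 3 − 1 = 2
  Gus: 1 − 3 = -2
  Hira: 4 − 0 = 4
Hira has the best Copeland score.

Hira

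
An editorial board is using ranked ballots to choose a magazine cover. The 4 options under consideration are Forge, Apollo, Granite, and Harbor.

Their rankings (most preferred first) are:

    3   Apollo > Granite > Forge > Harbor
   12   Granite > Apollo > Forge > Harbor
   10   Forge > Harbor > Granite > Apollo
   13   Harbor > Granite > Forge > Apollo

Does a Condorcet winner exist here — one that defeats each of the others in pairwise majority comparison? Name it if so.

Head-to-head results (38 voters total):
Forge vs Apollo: Forge wins 23–15.
Forge vs Granite: Granite wins 28–10.
Forge vs Harbor: Forge wins 25–13.
Apollo vs Granite: Granite wins 35–3.
Apollo vs Harbor: Harbor wins 23–15.
Granite vs Harbor: Harbor wins 23–15.
No candidate beats all others: Forge beats Harbor beats Granite beats Forge, a majority cycle.

There is no Condorcet winner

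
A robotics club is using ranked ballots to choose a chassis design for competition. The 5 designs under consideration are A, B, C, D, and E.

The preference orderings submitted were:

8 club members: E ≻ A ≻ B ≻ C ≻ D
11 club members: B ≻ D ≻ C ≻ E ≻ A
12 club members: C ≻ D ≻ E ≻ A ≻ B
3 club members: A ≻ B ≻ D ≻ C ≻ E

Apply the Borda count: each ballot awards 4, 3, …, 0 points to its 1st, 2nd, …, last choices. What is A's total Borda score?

Borda scores:
  A: 8·3 + 11·0 + 12·1 + 3·4 = 48
  B: 8·2 + 11·4 + 12·0 + 3·3 = 69
  C: 8·1 + 11·2 + 12·4 + 3·1 = 81
  D: 8·0 + 11·3 + 12·3 + 3·2 = 75
  E: 8·4 + 11·1 + 12·2 + 3·0 = 67

48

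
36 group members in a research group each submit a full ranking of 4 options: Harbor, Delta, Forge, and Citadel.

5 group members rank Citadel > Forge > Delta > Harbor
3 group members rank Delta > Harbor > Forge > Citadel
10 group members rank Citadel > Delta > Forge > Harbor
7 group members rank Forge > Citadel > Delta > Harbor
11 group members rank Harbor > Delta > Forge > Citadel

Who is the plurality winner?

First-place vote totals:
  Harbor: 11
  Delta: 3
  Forge: 7
  Citadel: 15
Citadel has the most first-place votes.

Citadel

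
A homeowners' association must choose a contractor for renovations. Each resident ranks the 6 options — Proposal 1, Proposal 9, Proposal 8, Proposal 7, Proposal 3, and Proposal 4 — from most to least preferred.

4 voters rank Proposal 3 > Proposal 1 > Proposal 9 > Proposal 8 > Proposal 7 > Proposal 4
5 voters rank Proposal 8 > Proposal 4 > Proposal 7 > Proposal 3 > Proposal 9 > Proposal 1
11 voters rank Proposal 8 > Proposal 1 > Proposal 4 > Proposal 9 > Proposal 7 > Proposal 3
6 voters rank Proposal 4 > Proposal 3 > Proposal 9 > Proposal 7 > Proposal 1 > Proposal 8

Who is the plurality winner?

First-place vote totals:
  Proposal 1: 0
  Proposal 9: 0
  Proposal 8: 16
  Proposal 7: 0
  Proposal 3: 4
  Proposal 4: 6
Proposal 8 has the most first-place votes.

Proposal 8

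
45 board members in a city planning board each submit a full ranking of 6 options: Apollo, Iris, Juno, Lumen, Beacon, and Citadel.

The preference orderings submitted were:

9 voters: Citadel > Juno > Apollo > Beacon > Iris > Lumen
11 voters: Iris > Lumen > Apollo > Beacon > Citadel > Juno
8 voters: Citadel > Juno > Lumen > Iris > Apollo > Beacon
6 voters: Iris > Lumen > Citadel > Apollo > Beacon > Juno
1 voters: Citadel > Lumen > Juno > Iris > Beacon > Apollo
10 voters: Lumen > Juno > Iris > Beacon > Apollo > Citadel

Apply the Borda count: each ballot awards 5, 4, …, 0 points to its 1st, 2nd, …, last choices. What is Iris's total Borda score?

Borda scores:
  Apollo: 9·3 + 11·3 + 8·1 + 6·2 + 0 + 10·1 = 90
  Iris: 9·1 + 11·5 + 8·2 + 6·5 + 2 + 10·3 = 142
  Juno: 9·4 + 11·0 + 8·4 + 6·0 + 3 + 10·4 = 111
  Lumen: 9·0 + 11·4 + 8·3 + 6·4 + 4 + 10·5 = 146
  Beacon: 9·2 + 11·2 + 8·0 + 6·1 + 1 + 10·2 = 67
  Citadel: 9·5 + 11·1 + 8·5 + 6·3 + 5 + 10·0 = 119

142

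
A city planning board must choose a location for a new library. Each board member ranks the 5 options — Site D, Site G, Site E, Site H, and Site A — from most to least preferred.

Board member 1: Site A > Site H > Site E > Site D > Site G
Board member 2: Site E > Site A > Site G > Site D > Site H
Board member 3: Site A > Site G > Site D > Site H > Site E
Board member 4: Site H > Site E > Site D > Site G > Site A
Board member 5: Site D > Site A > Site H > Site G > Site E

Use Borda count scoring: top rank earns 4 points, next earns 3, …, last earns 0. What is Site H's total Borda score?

10

Borda scores:
  Site D: 1 + 1 + 2 + 2 + 4 = 10
  Site G: 0 + 2 + 3 + 1 + 1 = 7
  Site E: 2 + 4 + 0 + 3 + 0 = 9
  Site H: 3 + 0 + 1 + 4 + 2 = 10
  Site A: 4 + 3 + 4 + 0 + 3 = 14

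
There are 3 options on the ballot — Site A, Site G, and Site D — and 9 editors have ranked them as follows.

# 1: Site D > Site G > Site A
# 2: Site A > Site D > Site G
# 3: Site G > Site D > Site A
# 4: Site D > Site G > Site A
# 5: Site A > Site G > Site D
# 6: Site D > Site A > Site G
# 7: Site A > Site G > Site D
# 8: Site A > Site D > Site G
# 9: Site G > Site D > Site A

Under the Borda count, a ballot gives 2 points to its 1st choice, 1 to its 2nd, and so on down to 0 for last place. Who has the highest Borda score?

Borda scores:
  Site A: 0 + 2 + 0 + 0 + 2 + 1 + 2 + 2 + 0 = 9
  Site G: 1 + 0 + 2 + 1 + 1 + 0 + 1 + 0 + 2 = 8
  Site D: 2 + 1 + 1 + 2 + 0 + 2 + 0 + 1 + 1 = 10
Site D has the highest total.

Site D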